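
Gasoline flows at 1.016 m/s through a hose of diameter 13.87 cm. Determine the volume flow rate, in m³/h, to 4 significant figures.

Q ≈ 55.26 m³/h

Q = A·v = 0.01511 m² × 1.016 m/s = 0.01535 m³/s.
Converting: 0.01535 m³/s × 3600 = 55.26 m³/h.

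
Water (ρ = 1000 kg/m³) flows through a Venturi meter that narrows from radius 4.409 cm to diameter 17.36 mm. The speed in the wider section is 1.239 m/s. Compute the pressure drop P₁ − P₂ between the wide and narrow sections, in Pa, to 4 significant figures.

ΔP ≈ 510200 Pa

Continuity gives A₁v₁ = A₂v₂, so v₂ = (61.07 cm²)/(2.367 cm²) × 1.239 m/s = 31.97 m/s.
Bernoulli (h₁ = h₂): P₁ − P₂ = ½ρ(v₂² − v₁²).
P₁ − P₂ = ½·1000·(31.97² − 1.239²) = ½·1000·1020 = 510200 Pa.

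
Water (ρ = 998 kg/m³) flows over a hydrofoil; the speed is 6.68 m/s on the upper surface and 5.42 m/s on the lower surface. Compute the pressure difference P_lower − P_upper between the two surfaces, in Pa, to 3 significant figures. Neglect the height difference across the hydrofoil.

ΔP = 7610 Pa

With negligible Δh, P + ½ρv² is constant, so P_low − P_up = ½ρ(v_up² − v_low²).
ΔP = ½·998·(6.68² − 5.42²) = 7610 Pa.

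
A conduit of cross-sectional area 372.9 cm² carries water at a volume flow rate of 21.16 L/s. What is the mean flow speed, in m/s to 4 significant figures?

v ≈ 0.5674 m/s

Q = 21.16 L/s = 0.02116 m³/s.
v = Q/A = 0.02116 / 0.03729 = 0.5674 m/s.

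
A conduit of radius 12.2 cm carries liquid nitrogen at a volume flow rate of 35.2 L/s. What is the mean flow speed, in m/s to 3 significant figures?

v ≈ 0.753 m/s

Q = 35.2 L/s = 0.0352 m³/s.
v = Q/A = 0.0352 / 0.0468 = 0.753 m/s.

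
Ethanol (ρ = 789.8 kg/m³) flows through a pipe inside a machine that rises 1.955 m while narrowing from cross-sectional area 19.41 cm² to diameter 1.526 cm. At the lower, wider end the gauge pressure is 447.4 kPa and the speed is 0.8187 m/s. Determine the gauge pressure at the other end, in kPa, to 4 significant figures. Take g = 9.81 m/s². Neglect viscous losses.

By continuity, v₂ = v₁·A₁/A₂ = 0.8187·(19.41/1.829) = 8.689 m/s.
Applying Bernoulli between the two ends and solving for P₂: P₂ = P₁ + ½ρ(v₁² − v₂²) − ρgΔh.
P₂ = 447400 + ½·789.8·(0.8187² − 8.689²) − 789.8·9.81·(+1.955) = 447400 + (-29550) − (15150) = 402700 Pa.

P₂ ≈ 402.7 kPa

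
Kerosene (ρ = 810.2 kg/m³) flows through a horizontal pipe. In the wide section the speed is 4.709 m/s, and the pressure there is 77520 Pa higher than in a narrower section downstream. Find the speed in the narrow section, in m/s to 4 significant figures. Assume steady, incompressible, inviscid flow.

v₂ ≈ 14.61 m/s

Along the level pipe P + ½ρv² is conserved, hence v₂² = v₁² + 2(P₁ − P₂)/ρ.
v₂ = √(4.709² + 2·77520/810.2) = √(22.17 + 191.4) = 14.61 m/s.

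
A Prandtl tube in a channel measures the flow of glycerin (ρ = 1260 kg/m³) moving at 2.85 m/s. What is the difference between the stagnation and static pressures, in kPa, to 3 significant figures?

Bernoulli between the free stream and the stagnation point: ½ρv² = P_stag − P_static.
ΔP = ½·1260·2.85² = 5120 Pa.

ΔP = 5.12 kPa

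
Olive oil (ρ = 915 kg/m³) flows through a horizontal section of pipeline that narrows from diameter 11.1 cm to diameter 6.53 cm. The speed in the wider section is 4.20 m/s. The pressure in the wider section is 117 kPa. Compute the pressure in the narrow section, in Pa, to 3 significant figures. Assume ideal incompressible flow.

Mass conservation (A₁v₁ = A₂v₂) gives v₂ = 4.20 × 96.8/33.5 = 12.1 m/s.
With no height change, Bernoulli's equation is P₁ + ½ρv₁² = P₂ + ½ρv₂².
P₂ = P₁ − ½ρ(v₂² − v₁²) = 117000 − ½·915·(12.1² − 4.20²) = 117000 − 59300 = 57700 Pa.

P₂ ≈ 57700 Pa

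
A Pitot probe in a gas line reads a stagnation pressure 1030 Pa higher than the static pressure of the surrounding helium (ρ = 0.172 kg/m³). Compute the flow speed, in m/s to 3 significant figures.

Bernoulli between the free stream and the stagnation point: ½ρv² = P_stag − P_static.
v = √(2ΔP/ρ) = √(2·1030/0.172) = 109 m/s.

109 m/s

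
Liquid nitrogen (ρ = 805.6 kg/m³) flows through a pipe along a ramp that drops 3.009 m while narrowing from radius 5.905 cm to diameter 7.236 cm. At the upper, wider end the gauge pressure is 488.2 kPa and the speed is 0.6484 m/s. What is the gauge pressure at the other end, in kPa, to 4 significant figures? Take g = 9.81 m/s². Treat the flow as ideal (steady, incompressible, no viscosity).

P₂ = 510.9 kPa

The volume flow rate is constant, so v₂ = (A₁/A₂)v₁ = (109.5/41.12)·0.6484 = 1.727 m/s.
Applying Bernoulli between the two ends and solving for P₂: P₂ = P₁ + ½ρ(v₁² − v₂²) − ρgΔh.
P₂ = 488200 + ½·805.6·(0.6484² − 1.727²) − 805.6·9.81·(−3.009) = 488200 + (-1032) − (-23780) = 510900 Pa.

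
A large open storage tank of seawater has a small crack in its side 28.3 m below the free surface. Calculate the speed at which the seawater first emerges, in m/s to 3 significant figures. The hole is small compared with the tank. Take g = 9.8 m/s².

Bernoulli from surface to hole (P equal, v_surface ≈ 0): v = √(2gh) = √(2×9.8×28.3) = 23.6 m/s.

v = 23.6 m/s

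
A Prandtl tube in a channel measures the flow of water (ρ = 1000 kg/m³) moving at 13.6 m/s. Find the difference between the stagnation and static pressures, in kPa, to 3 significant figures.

ΔP ≈ 92.5 kPa

Bernoulli between the free stream and the stagnation point: ½ρv² = P_stag − P_static.
ΔP = ½·1000·13.6² = 92500 Pa.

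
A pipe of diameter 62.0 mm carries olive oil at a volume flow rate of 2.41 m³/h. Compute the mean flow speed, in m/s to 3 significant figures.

v = 0.222 m/s

Q = 2.41 m³/h = 0.000669 m³/s.
v = Q/A = 0.000669 / 0.00302 = 0.222 m/s.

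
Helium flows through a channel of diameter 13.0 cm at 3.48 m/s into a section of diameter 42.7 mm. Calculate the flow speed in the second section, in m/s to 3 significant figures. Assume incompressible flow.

Mass conservation (A₁v₁ = A₂v₂) gives v₂ = 3.48 × 133/14.3 = 32.3 m/s.

v₂ ≈ 32.3 m/s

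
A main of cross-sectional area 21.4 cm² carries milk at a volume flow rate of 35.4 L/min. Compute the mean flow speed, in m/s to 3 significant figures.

Q = 35.4 L/min = 0.000590 m³/s.
v = Q/A = 0.000590 / 0.00214 = 0.276 m/s.

v ≈ 0.276 m/s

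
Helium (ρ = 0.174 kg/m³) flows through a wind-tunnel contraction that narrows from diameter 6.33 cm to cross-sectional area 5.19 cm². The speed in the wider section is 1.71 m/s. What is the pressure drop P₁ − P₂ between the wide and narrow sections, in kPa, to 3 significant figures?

ΔP = 0.00910 kPa

Continuity gives A₁v₁ = A₂v₂, so v₂ = (31.5 cm²)/(5.19 cm²) × 1.71 m/s = 10.4 m/s.
Bernoulli (h₁ = h₂): P₁ − P₂ = ½ρ(v₂² − v₁²).
P₁ − P₂ = ½·0.174·(10.4² − 1.71²) = ½·0.174·105 = 9.10 Pa.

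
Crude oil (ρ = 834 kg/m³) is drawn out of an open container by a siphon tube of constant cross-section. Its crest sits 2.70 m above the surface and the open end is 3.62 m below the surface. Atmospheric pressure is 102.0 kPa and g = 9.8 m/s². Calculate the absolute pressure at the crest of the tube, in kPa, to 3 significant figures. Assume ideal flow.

P_top ≈ 50.3 kPa

From the surface to the outlet (both open to atmosphere, surface at rest): v = √(2g·h_out) = √(2·9.8·3.62) = 8.42 m/s.
With constant cross-section the crest speed equals v; applying Bernoulli from the surface up to the crest, P_top = P_atm − ½ρv² − ρg·h_top.
P_top = 102000 − ½·834·8.42² − 834·9.8·2.70 = 50300 Pa.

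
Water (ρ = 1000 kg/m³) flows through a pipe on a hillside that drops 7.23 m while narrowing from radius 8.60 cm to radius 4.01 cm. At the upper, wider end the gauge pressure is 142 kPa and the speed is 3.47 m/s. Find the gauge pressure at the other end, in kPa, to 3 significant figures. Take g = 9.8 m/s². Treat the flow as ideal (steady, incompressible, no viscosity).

91.5 kPa

The volume flow rate is constant, so v₂ = (A₁/A₂)v₁ = (232/50.5)·3.47 = 16.0 m/s.
Applying Bernoulli between the two ends and solving for P₂: P₂ = P₁ + ½ρ(v₁² − v₂²) − ρgΔh.
P₂ = 142000 + ½·1000·(3.47² − 16.0²) − 1000·9.8·(−7.23) = 142000 + (-121000) − (-70900) = 91500 Pa.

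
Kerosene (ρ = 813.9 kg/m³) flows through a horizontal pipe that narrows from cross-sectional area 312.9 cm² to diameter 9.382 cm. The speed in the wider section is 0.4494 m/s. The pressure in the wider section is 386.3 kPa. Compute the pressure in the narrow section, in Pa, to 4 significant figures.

Continuity gives A₁v₁ = A₂v₂, so v₂ = (312.9 cm²)/(69.13 cm²) × 0.4494 m/s = 2.034 m/s.
The pipe is horizontal, so Bernoulli reduces to P₁ + ½ρv₁² = P₂ + ½ρv₂².
P₂ = P₁ − ½ρ(v₂² − v₁²) = 386300 − ½·813.9·(2.034² − 0.4494²) = 386300 − 1601 = 384700 Pa.

P₂ ≈ 384700 Pa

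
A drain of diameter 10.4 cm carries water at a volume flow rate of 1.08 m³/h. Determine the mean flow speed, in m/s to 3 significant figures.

Q = 1.08 m³/h = 0.000300 m³/s.
v = Q/A = 0.000300 / 0.00849 = 0.0353 m/s.

v ≈ 0.0353 m/s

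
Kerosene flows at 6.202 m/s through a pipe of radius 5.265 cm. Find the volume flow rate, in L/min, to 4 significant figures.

3241 L/min

Q = A·v = 0.008709 m² × 6.202 m/s = 0.05401 m³/s.
Converting: 0.05401 m³/s × 60000 = 3241 L/min.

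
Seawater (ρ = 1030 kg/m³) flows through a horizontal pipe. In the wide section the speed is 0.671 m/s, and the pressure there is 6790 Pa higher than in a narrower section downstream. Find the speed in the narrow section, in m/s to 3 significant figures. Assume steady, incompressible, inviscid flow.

With h₁ = h₂, rearranging Bernoulli gives v₂ = √(v₁² + 2ΔP/ρ).
v₂ = √(0.671² + 2·6790/1030) = √(0.450 + 13.2) = 3.69 m/s.

v₂ ≈ 3.69 m/s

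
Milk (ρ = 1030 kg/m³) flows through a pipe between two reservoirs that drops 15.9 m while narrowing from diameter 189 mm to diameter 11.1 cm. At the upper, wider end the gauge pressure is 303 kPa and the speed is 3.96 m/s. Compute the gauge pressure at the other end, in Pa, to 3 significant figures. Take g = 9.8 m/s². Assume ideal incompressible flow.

Continuity gives A₁v₁ = A₂v₂, so v₂ = (281 cm²)/(96.8 cm²) × 3.96 m/s = 11.5 m/s.
Applying Bernoulli between the two ends and solving for P₂: P₂ = P₁ + ½ρ(v₁² − v₂²) − ρgΔh.
P₂ = 303000 + ½·1030·(3.96² − 11.5²) − 1030·9.8·(−15.9) = 303000 + (-59800) − (-160000) = 404000 Pa.

P₂ ≈ 404000 Pa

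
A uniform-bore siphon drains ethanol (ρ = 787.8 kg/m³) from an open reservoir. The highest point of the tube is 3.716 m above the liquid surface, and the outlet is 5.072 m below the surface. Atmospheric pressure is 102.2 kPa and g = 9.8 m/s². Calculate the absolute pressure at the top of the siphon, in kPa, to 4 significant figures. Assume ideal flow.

The outlet speed comes from Torricelli: v = √(2g·5.072) = 9.971 m/s.
The bore is uniform, so the speed at the crest is the same v. Bernoulli surface→crest: P_atm = P_top + ½ρv² + ρg·h_top.
P_top = 102200 − ½·787.8·9.971² − 787.8·9.8·3.716 = 34350 Pa.

P_top ≈ 34.35 kPa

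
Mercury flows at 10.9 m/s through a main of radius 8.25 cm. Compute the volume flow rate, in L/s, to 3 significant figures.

Q = A·v = 0.0214 m² × 10.9 m/s = 0.233 m³/s.
Converting: 0.233 m³/s × 1000 = 233 L/s.

Q ≈ 233 L/s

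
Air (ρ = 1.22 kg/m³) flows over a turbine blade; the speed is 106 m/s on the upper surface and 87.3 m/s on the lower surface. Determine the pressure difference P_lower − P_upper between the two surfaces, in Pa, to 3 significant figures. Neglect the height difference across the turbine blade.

Bernoulli (same height): P_lower − P_upper = ½ρ(v_upper² − v_lower²).
ΔP = ½·1.22·(106² − 87.3²) = 2200 Pa.

ΔP ≈ 2200 Pa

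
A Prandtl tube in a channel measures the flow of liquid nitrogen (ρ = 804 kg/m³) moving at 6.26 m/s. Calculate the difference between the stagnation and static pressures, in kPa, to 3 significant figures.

15.8 kPa

The dynamic pressure equals the rise in static pressure at the stagnation point: ΔP = ½ρv².
ΔP = ½·804·6.26² = 15800 Pa.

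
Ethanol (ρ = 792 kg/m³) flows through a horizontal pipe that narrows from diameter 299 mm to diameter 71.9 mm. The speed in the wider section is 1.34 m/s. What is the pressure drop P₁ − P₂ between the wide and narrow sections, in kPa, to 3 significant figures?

By continuity, v₂ = v₁·A₁/A₂ = 1.34·(702/40.6) = 23.2 m/s.
Bernoulli (h₁ = h₂): P₁ − P₂ = ½ρ(v₂² − v₁²).
P₁ − P₂ = ½·792·(23.2² − 1.34²) = ½·792·535 = 212000 Pa.

ΔP ≈ 212 kPa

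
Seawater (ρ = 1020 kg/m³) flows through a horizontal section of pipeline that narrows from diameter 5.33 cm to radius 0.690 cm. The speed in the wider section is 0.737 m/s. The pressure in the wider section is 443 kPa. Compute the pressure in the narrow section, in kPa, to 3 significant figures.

P₂ ≈ 382 kPa

By continuity, v₂ = v₁·A₁/A₂ = 0.737·(22.3/1.50) = 11.0 m/s.
Bernoulli (h₁ = h₂): P₁ − P₂ = ½ρ(v₂² − v₁²).
P₂ = P₁ − ½ρ(v₂² − v₁²) = 443000 − ½·1020·(11.0² − 0.737²) = 443000 − 61400 = 382000 Pa.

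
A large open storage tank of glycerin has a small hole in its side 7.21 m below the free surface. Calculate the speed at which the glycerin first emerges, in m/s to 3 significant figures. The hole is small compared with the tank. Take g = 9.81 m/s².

The surface is effectively still and both ends are open, so ½v² = gh and v = √(2·9.81·7.21) = 11.9 m/s.

11.9 m/s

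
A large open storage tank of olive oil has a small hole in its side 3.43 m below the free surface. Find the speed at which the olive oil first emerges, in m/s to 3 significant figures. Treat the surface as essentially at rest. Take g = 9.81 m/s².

8.20 m/s

With the surface at rest and both surface and jet at atmospheric pressure, Bernoulli gives ρg h = ½ρv², so v = √(2gh) = √(2·9.81·3.43) = 8.20 m/s.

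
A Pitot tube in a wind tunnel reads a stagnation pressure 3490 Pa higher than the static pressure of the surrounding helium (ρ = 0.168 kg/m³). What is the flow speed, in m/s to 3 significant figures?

v ≈ 204 m/s

At the stagnation point the flow is brought to rest, so Bernoulli gives P_stag − P_static = ½ρv².
v = √(2ΔP/ρ) = √(2·3490/0.168) = 204 m/s.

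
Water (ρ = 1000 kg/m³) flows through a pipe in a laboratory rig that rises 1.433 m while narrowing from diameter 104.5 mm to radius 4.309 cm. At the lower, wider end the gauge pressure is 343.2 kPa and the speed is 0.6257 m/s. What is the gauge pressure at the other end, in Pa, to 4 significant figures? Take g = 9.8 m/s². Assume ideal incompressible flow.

P₂ = 328900 Pa

The volume flow rate is constant, so v₂ = (A₁/A₂)v₁ = (85.77/58.33)·0.6257 = 0.9200 m/s.
Applying Bernoulli between the two ends and solving for P₂: P₂ = P₁ + ½ρ(v₁² − v₂²) − ρgΔh.
P₂ = 343200 + ½·1000·(0.6257² − 0.9200²) − 1000·9.8·(+1.433) = 343200 + (-227.4) − (14040) = 328900 Pa.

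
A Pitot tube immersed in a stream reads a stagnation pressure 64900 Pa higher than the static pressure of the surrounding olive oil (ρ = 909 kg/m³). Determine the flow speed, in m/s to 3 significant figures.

Bernoulli between the free stream and the stagnation point: ½ρv² = P_stag − P_static.
v = √(2ΔP/ρ) = √(2·64900/909) = 11.9 m/s.

v = 11.9 m/s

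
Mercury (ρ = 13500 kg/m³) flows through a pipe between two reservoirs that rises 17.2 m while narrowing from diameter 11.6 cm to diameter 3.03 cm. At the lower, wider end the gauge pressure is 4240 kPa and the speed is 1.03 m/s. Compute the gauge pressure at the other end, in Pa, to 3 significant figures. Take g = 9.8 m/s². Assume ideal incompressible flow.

P₂ ≈ 433000 Pa

By continuity, v₂ = v₁·A₁/A₂ = 1.03·(106/7.21) = 15.1 m/s.
Applying Bernoulli between the two ends and solving for P₂: P₂ = P₁ + ½ρ(v₁² − v₂²) − ρgΔh.
P₂ = 4240000 + ½·13500·(1.03² − 15.1²) − 13500·9.8·(+17.2) = 4240000 + (-1530000) − (2280000) = 433000 Pa.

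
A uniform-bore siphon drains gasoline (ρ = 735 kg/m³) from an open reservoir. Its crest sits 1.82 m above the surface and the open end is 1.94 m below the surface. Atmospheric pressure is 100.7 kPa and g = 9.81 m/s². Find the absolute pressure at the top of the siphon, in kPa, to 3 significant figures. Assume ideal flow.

Bernoulli surface→outlet gives ½v² = g·h_out, so v = √(2·9.81·1.94) = 6.17 m/s.
With constant cross-section the crest speed equals v; applying Bernoulli from the surface up to the crest, P_top = P_atm − ½ρv² − ρg·h_top.
P_top = 100700 − ½·735·6.17² − 735·9.81·1.82 = 73600 Pa.

P_top ≈ 73.6 kPa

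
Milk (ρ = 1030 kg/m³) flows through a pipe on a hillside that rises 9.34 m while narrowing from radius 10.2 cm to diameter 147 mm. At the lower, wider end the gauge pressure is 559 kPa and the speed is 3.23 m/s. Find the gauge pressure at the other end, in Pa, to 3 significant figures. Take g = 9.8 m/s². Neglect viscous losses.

The volume flow rate is constant, so v₂ = (A₁/A₂)v₁ = (327/170)·3.23 = 6.22 m/s.
Energy conservation along the streamline gives P₂ = P₁ − ½ρ(v₂² − v₁²) − ρg(h₂ − h₁).
P₂ = 559000 + ½·1030·(3.23² − 6.22²) − 1030·9.8·(+9.34) = 559000 + (-14600) − (94300) = 450000 Pa.

P₂ ≈ 450000 Pa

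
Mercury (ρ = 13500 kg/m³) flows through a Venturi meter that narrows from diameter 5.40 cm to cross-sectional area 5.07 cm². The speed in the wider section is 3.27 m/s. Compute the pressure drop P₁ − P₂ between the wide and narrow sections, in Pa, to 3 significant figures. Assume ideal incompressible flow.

ΔP ≈ 1400000 Pa

Continuity gives A₁v₁ = A₂v₂, so v₂ = (22.9 cm²)/(5.07 cm²) × 3.27 m/s = 14.8 m/s.
The pipe is horizontal, so Bernoulli reduces to P₁ + ½ρv₁² = P₂ + ½ρv₂².
P₁ − P₂ = ½·13500·(14.8² − 3.27²) = ½·13500·207 = 1400000 Pa.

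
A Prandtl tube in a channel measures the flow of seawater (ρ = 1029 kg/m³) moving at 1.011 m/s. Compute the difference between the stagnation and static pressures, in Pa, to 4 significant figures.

The dynamic pressure equals the rise in static pressure at the stagnation point: ΔP = ½ρv².
ΔP = ½·1029·1.011² = 525.9 Pa.

525.9 Pa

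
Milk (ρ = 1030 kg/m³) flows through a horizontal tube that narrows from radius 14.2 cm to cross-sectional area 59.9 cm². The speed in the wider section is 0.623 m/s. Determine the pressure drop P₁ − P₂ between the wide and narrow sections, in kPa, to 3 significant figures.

ΔP ≈ 22.2 kPa

The volume flow rate is constant, so v₂ = (A₁/A₂)v₁ = (633/59.9)·0.623 = 6.59 m/s.
Bernoulli (h₁ = h₂): P₁ − P₂ = ½ρ(v₂² − v₁²).
P₁ − P₂ = ½·1030·(6.59² − 0.623²) = ½·1030·43.0 = 22200 Pa.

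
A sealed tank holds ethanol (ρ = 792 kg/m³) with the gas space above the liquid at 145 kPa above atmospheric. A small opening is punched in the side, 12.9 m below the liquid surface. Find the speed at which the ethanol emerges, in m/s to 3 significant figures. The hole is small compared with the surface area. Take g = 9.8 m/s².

v = 24.9 m/s

Take point 1 at the surface (v₁ ≈ 0) and point 2 at the hole (at atmospheric pressure). Bernoulli: P₁ + ρg h = P_atm + ½ρv₂².
With P₁ − P_atm = 145000 Pa, v₂ = √(2gh + 2ΔP/ρ) = √(2·9.8·12.9 + 2·145000/792) = 24.9 m/s.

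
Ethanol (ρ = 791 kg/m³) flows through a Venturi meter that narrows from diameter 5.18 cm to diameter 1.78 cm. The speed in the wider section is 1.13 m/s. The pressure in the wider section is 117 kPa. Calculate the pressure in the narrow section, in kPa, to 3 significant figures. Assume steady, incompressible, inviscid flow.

81.3 kPa

The volume flow rate is constant, so v₂ = (A₁/A₂)v₁ = (21.1/2.49)·1.13 = 9.57 m/s.
With no height change, Bernoulli's equation is P₁ + ½ρv₁² = P₂ + ½ρv₂².
P₂ = P₁ − ½ρ(v₂² − v₁²) = 117000 − ½·791·(9.57² − 1.13²) = 117000 − 35700 = 81300 Pa.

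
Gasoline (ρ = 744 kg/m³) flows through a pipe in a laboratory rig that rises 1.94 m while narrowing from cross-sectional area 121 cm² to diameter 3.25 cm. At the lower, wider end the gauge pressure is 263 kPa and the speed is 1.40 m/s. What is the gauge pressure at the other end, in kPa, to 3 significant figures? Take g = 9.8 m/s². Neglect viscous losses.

94.5 kPa

Mass conservation (A₁v₁ = A₂v₂) gives v₂ = 1.40 × 121/8.30 = 20.4 m/s.
Bernoulli: P₁ + ½ρv₁² + ρg h₁ = P₂ + ½ρv₂² + ρg h₂, so P₂ = P₁ + ½ρ(v₁² − v₂²) − ρg(h₂ − h₁).
P₂ = 263000 + ½·744·(1.40² − 20.4²) − 744·9.8·(+1.94) = 263000 + (-154000) − (14100) = 94500 Pa.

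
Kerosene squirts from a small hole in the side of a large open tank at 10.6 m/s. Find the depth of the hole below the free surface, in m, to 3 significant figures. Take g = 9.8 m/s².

h = 5.73 m

For a small hole in a large open tank, ½v² = gh, giving h = v²/(2g).
h = 10.6²/(2·9.8) = 112/19.60 = 5.73 m.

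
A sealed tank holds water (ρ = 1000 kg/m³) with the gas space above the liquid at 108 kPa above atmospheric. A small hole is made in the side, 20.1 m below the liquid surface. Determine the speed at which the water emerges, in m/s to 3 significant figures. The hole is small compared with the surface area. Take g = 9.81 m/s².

24.7 m/s

Take point 1 at the surface (v₁ ≈ 0) and point 2 at the hole (at atmospheric pressure). Bernoulli: P₁ + ρg h = P_atm + ½ρv₂².
With P₁ − P_atm = 108000 Pa, v₂ = √(2gh + 2ΔP/ρ) = √(2·9.81·20.1 + 2·108000/1000) = 24.7 m/s.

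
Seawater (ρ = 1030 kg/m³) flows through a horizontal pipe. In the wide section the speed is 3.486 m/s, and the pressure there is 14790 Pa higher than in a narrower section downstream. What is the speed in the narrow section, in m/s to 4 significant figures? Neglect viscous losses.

With h₁ = h₂, rearranging Bernoulli gives v₂ = √(v₁² + 2ΔP/ρ).
v₂ = √(3.486² + 2·14790/1030) = √(12.15 + 28.72) = 6.393 m/s.

6.393 m/s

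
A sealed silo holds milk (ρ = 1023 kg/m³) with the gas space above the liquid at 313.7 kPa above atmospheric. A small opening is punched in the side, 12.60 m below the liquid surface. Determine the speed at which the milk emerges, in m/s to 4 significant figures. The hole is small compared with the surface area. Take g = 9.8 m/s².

29.33 m/s

Take point 1 at the surface (v₁ ≈ 0) and point 2 at the hole (at atmospheric pressure). Bernoulli: P₁ + ρg h = P_atm + ½ρv₂².
With P₁ − P_atm = 313700 Pa, v₂ = √(2gh + 2ΔP/ρ) = √(2·9.8·12.60 + 2·313700/1023) = 29.33 m/s.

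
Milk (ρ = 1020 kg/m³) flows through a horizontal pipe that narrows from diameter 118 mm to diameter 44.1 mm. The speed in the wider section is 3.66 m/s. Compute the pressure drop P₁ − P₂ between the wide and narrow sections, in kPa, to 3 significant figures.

ΔP ≈ 343 kPa

The volume flow rate is constant, so v₂ = (A₁/A₂)v₁ = (109/15.3)·3.66 = 26.2 m/s.
The pipe is horizontal, so Bernoulli reduces to P₁ + ½ρv₁² = P₂ + ½ρv₂².
P₁ − P₂ = ½·1020·(26.2² − 3.66²) = ½·1020·673 = 343000 Pa.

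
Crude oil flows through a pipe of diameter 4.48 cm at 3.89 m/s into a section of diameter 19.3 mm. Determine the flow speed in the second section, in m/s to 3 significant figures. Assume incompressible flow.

Mass conservation (A₁v₁ = A₂v₂) gives v₂ = 3.89 × 15.8/2.93 = 21.0 m/s.

v₂ ≈ 21.0 m/s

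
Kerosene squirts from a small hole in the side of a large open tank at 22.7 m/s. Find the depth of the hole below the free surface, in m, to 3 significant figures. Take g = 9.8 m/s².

Torricelli: v = √(2gh), so h = v²/(2g).
h = 22.7²/(2·9.8) = 515/19.60 = 26.3 m.

26.3 m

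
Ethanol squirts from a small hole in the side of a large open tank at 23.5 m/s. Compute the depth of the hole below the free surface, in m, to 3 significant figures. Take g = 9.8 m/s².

Torricelli: v = √(2gh), so h = v²/(2g).
h = 23.5²/(2·9.8) = 552/19.60 = 28.2 m.

h = 28.2 m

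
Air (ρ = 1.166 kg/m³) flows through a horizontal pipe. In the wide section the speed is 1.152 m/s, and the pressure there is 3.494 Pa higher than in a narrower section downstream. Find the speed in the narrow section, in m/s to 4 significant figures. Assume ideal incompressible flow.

Horizontal Bernoulli: P₁ + ½ρv₁² = P₂ + ½ρv₂², so v₂² = v₁² + 2(P₁ − P₂)/ρ.
v₂ = √(1.152² + 2·3.494/1.166) = √(1.327 + 5.993) = 2.706 m/s.

v₂ ≈ 2.706 m/s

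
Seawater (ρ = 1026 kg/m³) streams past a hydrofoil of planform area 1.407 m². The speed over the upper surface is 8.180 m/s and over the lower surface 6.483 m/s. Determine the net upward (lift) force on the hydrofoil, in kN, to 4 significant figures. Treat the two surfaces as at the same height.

F ≈ 17.96 kN

With equal heights on the two surfaces, Bernoulli gives P_lower − P_upper = ½ρ(v_upper² − v_lower²).
ΔP = ½·1026·(8.180² − 6.483²) = 12770 Pa.
Lift = ΔP · A = 12770 × 1.407 = 17960 N.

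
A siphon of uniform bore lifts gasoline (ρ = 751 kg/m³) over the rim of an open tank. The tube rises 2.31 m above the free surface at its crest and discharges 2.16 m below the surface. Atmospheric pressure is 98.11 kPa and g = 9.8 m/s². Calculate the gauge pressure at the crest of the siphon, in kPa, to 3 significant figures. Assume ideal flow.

The outlet speed comes from Torricelli: v = √(2g·2.16) = 6.51 m/s.
Continuity keeps v the same throughout the tube; from surface to crest, P_atm + 0 = P_top + ½ρv² + ρg·h_top.
P_top = 98110 − ½·751·6.51² − 751·9.8·2.31 = 65200 Pa. So P_gauge = P_top − P_atm = -32900 Pa.

-32.9 kPa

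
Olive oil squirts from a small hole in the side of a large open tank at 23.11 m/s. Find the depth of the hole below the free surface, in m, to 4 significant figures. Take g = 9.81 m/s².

Inverting v = √(2gh) gives h = v² / 2g.
h = 23.11²/(2·9.81) = 534.1/19.62 = 27.22 m.

h ≈ 27.22 m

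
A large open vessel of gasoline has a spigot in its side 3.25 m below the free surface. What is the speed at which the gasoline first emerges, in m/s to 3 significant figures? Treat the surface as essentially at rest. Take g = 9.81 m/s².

v = 7.99 m/s

Torricelli's result v = √(2gh) gives v = √(2·9.81·3.25) = 7.99 m/s.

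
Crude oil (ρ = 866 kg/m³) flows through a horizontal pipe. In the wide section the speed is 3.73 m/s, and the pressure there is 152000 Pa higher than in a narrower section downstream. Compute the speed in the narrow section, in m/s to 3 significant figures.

Horizontal Bernoulli: P₁ + ½ρv₁² = P₂ + ½ρv₂², so v₂² = v₁² + 2(P₁ − P₂)/ρ.
v₂ = √(3.73² + 2·152000/866) = √(13.9 + 351) = 19.1 m/s.

v₂ ≈ 19.1 m/s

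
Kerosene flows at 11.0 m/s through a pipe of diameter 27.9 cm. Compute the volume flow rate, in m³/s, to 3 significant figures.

0.672 m³/s

Q = A·v = 0.0611 m² × 11.0 m/s = 0.672 m³/s.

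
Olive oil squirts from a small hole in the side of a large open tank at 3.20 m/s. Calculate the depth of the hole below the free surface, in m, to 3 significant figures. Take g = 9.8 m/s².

Inverting v = √(2gh) gives h = v² / 2g.
h = 3.20²/(2·9.8) = 10.2/19.60 = 0.522 m.

0.522 m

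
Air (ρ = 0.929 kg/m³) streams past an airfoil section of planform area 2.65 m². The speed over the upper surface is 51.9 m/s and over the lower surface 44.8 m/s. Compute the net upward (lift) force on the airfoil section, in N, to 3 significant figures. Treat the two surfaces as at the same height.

F = 845 N

With equal heights on the two surfaces, Bernoulli gives P_lower − P_upper = ½ρ(v_upper² − v_lower²).
ΔP = ½·0.929·(51.9² − 44.8²) = 319 Pa.
Lift = ΔP · A = 319 × 2.65 = 845 N.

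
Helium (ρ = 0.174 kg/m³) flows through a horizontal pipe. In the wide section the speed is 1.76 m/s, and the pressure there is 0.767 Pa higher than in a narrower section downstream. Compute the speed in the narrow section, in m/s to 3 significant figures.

3.45 m/s

With h₁ = h₂, rearranging Bernoulli gives v₂ = √(v₁² + 2ΔP/ρ).
v₂ = √(1.76² + 2·0.767/0.174) = √(3.10 + 8.82) = 3.45 m/s.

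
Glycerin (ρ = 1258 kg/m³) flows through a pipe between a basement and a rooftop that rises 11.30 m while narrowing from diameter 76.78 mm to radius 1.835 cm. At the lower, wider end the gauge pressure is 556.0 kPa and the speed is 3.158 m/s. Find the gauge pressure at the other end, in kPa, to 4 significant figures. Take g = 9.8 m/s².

Continuity gives A₁v₁ = A₂v₂, so v₂ = (46.30 cm²)/(10.58 cm²) × 3.158 m/s = 13.82 m/s.
Energy conservation along the streamline gives P₂ = P₁ − ½ρ(v₂² − v₁²) − ρg(h₂ − h₁).
P₂ = 556000 + ½·1258·(3.158² − 13.82²) − 1258·9.8·(+11.30) = 556000 + (-113900) − (139300) = 302800 Pa.

302.8 kPa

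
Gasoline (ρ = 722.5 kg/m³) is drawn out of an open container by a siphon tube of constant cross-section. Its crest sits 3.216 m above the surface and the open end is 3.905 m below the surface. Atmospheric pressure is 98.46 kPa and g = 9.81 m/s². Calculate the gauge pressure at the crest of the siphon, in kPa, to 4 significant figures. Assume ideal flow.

The outlet speed comes from Torricelli: v = √(2g·3.905) = 8.753 m/s.
The bore is uniform, so the speed at the crest is the same v. Bernoulli surface→crest: P_atm = P_top + ½ρv² + ρg·h_top.
P_top = 98460 − ½·722.5·8.753² − 722.5·9.81·3.216 = 47990 Pa. So P_gauge = P_top − P_atm = -50470 Pa.

P_gauge ≈ -50.47 kPa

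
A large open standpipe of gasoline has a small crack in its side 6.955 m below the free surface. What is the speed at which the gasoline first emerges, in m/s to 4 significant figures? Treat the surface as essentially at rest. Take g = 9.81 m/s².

With the surface at rest and both surface and jet at atmospheric pressure, Bernoulli gives ρg h = ½ρv², so v = √(2gh) = √(2·9.81·6.955) = 11.68 m/s.

v = 11.68 m/s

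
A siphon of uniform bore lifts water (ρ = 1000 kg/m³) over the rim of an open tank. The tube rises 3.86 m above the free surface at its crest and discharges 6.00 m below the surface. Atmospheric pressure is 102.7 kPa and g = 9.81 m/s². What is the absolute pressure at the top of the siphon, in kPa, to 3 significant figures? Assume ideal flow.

From the surface to the outlet (both open to atmosphere, surface at rest): v = √(2g·h_out) = √(2·9.81·6.00) = 10.8 m/s.
With constant cross-section the crest speed equals v; applying Bernoulli from the surface up to the crest, P_top = P_atm − ½ρv² − ρg·h_top.
P_top = 102700 − ½·1000·10.8² − 1000·9.81·3.86 = 5970 Pa.

5.97 kPa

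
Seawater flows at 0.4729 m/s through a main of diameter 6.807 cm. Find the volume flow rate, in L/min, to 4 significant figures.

Q = A·v = 0.003639 m² × 0.4729 m/s = 0.001721 m³/s.
Converting: 0.001721 m³/s × 60000 = 103.3 L/min.

Q ≈ 103.3 L/min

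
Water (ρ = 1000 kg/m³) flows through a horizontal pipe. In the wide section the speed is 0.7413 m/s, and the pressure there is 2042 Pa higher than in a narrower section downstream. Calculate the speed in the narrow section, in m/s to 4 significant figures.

2.153 m/s

Horizontal Bernoulli: P₁ + ½ρv₁² = P₂ + ½ρv₂², so v₂² = v₁² + 2(P₁ − P₂)/ρ.
v₂ = √(0.7413² + 2·2042/1000) = √(0.5495 + 4.084) = 2.153 m/s.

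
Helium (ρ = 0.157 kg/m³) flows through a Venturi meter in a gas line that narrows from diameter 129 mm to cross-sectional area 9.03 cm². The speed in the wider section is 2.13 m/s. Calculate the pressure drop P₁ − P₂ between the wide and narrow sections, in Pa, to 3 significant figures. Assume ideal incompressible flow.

74.3 Pa

The volume flow rate is constant, so v₂ = (A₁/A₂)v₁ = (131/9.03)·2.13 = 30.8 m/s.
The pipe is horizontal, so Bernoulli reduces to P₁ + ½ρv₁² = P₂ + ½ρv₂².
P₁ − P₂ = ½·0.157·(30.8² − 2.13²) = ½·0.157·946 = 74.3 Pa.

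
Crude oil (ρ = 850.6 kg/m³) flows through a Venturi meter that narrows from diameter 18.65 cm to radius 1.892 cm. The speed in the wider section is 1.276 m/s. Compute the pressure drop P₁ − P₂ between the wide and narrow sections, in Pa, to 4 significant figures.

407900 Pa

The volume flow rate is constant, so v₂ = (A₁/A₂)v₁ = (273.2/11.25)·1.276 = 31.00 m/s.
Bernoulli (h₁ = h₂): P₁ − P₂ = ½ρ(v₂² − v₁²).
P₁ − P₂ = ½·850.6·(31.00² − 1.276²) = ½·850.6·959.1 = 407900 Pa.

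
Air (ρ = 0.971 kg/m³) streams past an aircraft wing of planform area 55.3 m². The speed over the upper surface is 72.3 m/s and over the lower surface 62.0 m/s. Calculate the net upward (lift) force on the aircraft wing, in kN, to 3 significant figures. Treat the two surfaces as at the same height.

With equal heights on the two surfaces, Bernoulli gives P_lower − P_upper = ½ρ(v_upper² − v_lower²).
ΔP = ½·0.971·(72.3² − 62.0²) = 672 Pa.
Lift = ΔP · A = 672 × 55.3 = 37100 N.

F ≈ 37.1 kN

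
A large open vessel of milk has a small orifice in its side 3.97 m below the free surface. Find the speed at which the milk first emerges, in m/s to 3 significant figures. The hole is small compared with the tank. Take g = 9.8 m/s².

Torricelli's result v = √(2gh) gives v = √(2·9.8·3.97) = 8.82 m/s.

v ≈ 8.82 m/s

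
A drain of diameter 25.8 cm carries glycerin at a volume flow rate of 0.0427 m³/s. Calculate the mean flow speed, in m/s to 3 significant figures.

Q = 0.0427 m³/s = 0.0427 m³/s.
v = Q/A = 0.0427 / 0.0523 = 0.817 m/s.

v ≈ 0.817 m/s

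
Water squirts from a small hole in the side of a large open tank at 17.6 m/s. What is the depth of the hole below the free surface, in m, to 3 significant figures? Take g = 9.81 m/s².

h ≈ 15.8 m

Inverting v = √(2gh) gives h = v² / 2g.
h = 17.6²/(2·9.81) = 310/19.62 = 15.8 m.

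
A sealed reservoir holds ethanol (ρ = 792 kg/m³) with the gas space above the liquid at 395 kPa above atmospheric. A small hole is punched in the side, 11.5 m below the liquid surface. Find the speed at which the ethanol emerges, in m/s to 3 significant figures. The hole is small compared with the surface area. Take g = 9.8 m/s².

35.0 m/s

Take point 1 at the surface (v₁ ≈ 0) and point 2 at the hole (at atmospheric pressure). Bernoulli: P₁ + ρg h = P_atm + ½ρv₂².
With P₁ − P_atm = 395000 Pa, v₂ = √(2gh + 2ΔP/ρ) = √(2·9.8·11.5 + 2·395000/792) = 35.0 m/s.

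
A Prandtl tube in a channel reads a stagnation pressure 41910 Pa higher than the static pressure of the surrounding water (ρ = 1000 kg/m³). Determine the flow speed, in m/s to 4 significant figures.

Bernoulli between the free stream and the stagnation point: ½ρv² = P_stag − P_static.
v = √(2ΔP/ρ) = √(2·41910/1000) = 9.155 m/s.

v ≈ 9.155 m/s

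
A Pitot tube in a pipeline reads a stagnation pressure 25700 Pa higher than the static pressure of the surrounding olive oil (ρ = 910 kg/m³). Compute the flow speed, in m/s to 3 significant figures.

Bernoulli between the free stream and the stagnation point: ½ρv² = P_stag − P_static.
v = √(2ΔP/ρ) = √(2·25700/910) = 7.52 m/s.

v ≈ 7.52 m/s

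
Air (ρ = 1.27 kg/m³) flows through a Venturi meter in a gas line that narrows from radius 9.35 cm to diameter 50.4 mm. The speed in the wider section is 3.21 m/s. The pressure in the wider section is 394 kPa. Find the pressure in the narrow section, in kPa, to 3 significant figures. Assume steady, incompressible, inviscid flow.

By continuity, v₂ = v₁·A₁/A₂ = 3.21·(275/20.0) = 44.2 m/s.
The pipe is horizontal, so Bernoulli reduces to P₁ + ½ρv₁² = P₂ + ½ρv₂².
P₂ = P₁ − ½ρ(v₂² − v₁²) = 394000 − ½·1.27·(44.2² − 3.21²) = 394000 − 1230 = 393000 Pa.

P₂ ≈ 393 kPa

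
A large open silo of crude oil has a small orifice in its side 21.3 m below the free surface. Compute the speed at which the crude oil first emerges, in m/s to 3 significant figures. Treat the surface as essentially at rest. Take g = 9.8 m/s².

With the surface at rest and both surface and jet at atmospheric pressure, Bernoulli gives ρg h = ½ρv², so v = √(2gh) = √(2·9.8·21.3) = 20.4 m/s.

20.4 m/s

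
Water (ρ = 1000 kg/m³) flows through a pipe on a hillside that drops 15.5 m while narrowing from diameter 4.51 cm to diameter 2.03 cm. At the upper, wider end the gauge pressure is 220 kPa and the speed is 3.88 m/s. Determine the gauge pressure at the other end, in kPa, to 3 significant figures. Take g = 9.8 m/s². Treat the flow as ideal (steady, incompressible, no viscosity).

196 kPa

The volume flow rate is constant, so v₂ = (A₁/A₂)v₁ = (16.0/3.24)·3.88 = 19.2 m/s.
Applying Bernoulli between the two ends and solving for P₂: P₂ = P₁ + ½ρ(v₁² − v₂²) − ρgΔh.
P₂ = 220000 + ½·1000·(3.88² − 19.2²) − 1000·9.8·(−15.5) = 220000 + (-176000) − (-152000) = 196000 Pa.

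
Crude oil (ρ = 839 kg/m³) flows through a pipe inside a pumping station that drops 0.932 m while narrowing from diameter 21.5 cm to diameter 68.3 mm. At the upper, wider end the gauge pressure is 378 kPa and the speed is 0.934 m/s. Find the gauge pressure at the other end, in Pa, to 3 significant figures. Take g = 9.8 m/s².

P₂ ≈ 350000 Pa

Mass conservation (A₁v₁ = A₂v₂) gives v₂ = 0.934 × 363/36.6 = 9.26 m/s.
Energy conservation along the streamline gives P₂ = P₁ − ½ρ(v₂² − v₁²) − ρg(h₂ − h₁).
P₂ = 378000 + ½·839·(0.934² − 9.26²) − 839·9.8·(−0.932) = 378000 + (-35600) − (-7660) = 350000 Pa.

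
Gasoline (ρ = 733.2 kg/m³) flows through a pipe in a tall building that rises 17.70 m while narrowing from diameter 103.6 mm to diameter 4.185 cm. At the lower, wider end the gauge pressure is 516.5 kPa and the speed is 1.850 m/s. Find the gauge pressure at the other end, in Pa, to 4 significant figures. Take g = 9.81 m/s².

By continuity, v₂ = v₁·A₁/A₂ = 1.850·(84.30/13.76) = 11.34 m/s.
Energy conservation along the streamline gives P₂ = P₁ − ½ρ(v₂² − v₁²) − ρg(h₂ − h₁).
P₂ = 516500 + ½·733.2·(1.850² − 11.34²) − 733.2·9.81·(+17.70) = 516500 + (-45860) − (127300) = 343300 Pa.

P₂ ≈ 343300 Pa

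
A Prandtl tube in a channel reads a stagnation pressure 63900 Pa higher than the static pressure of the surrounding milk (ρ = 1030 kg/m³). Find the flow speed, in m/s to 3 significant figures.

The dynamic pressure equals the rise in static pressure at the stagnation point: ΔP = ½ρv².
v = √(2ΔP/ρ) = √(2·63900/1030) = 11.1 m/s.

v ≈ 11.1 m/s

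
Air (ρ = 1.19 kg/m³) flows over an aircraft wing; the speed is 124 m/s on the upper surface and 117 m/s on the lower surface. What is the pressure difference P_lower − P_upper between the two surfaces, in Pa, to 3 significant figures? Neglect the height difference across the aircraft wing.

ΔP ≈ 1000 Pa

Bernoulli (same height): P_lower − P_upper = ½ρ(v_upper² − v_lower²).
ΔP = ½·1.19·(124² − 117²) = 1000 Pa.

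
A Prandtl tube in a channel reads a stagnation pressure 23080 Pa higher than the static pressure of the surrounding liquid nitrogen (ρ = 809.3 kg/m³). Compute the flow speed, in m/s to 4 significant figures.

At the stagnation point the flow is brought to rest, so Bernoulli gives P_stag − P_static = ½ρv².
v = √(2ΔP/ρ) = √(2·23080/809.3) = 7.552 m/s.

v ≈ 7.552 m/s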